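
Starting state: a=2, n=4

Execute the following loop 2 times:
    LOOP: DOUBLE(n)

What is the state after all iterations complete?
a=2, n=16

Iteration trace:
Start: a=2, n=4
After iteration 1: a=2, n=8
After iteration 2: a=2, n=16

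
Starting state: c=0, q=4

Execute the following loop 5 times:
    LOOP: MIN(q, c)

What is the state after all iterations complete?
c=0, q=0

Iteration trace:
Start: c=0, q=4
After iteration 1: c=0, q=0
After iteration 2: c=0, q=0
After iteration 3: c=0, q=0
After iteration 4: c=0, q=0
After iteration 5: c=0, q=0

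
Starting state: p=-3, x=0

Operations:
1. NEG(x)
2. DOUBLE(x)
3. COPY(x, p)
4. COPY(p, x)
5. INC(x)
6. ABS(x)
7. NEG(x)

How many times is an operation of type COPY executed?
2

Counting COPY operations:
Step 3: COPY(x, p) ← COPY
Step 4: COPY(p, x) ← COPY
Total: 2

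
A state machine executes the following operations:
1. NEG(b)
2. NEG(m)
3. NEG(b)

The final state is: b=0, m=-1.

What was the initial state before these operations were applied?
b=0, m=1

Working backwards:
Final state: b=0, m=-1
Before step 3 (NEG(b)): b=0, m=-1
Before step 2 (NEG(m)): b=0, m=1
Before step 1 (NEG(b)): b=0, m=1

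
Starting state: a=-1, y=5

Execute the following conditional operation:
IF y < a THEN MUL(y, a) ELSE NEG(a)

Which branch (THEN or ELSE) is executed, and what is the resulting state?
Branch: ELSE, Final state: a=1, y=5

Evaluating condition: y < a
y = 5, a = -1
Condition is False, so ELSE branch executes
After NEG(a): a=1, y=5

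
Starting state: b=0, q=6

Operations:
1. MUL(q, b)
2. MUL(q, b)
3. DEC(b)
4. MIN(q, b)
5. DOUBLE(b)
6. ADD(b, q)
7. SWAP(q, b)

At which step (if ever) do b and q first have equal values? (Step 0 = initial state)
Step 1

b and q first become equal after step 1.

Comparing values at each step:
Initial: b=0, q=6
After step 1: b=0, q=0 ← equal!
After step 2: b=0, q=0 ← equal!
After step 3: b=-1, q=0
After step 4: b=-1, q=-1 ← equal!
After step 5: b=-2, q=-1
After step 6: b=-3, q=-1
After step 7: b=-1, q=-3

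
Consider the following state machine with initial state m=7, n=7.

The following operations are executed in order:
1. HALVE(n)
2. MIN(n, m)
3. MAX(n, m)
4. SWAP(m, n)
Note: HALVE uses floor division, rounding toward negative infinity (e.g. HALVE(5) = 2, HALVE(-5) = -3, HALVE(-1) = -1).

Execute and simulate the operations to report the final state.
{m: 7, n: 7}

Step-by-step execution:
Initial: m=7, n=7
After step 1 (HALVE(n)): m=7, n=3
After step 2 (MIN(n, m)): m=7, n=3
After step 3 (MAX(n, m)): m=7, n=7
After step 4 (SWAP(m, n)): m=7, n=7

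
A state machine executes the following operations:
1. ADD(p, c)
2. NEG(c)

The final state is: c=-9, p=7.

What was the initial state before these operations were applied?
c=9, p=-2

Working backwards:
Final state: c=-9, p=7
Before step 2 (NEG(c)): c=9, p=7
Before step 1 (ADD(p, c)): c=9, p=-2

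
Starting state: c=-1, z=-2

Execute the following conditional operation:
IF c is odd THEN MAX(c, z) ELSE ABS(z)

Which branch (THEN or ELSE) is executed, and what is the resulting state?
Branch: THEN, Final state: c=-1, z=-2

Evaluating condition: c is odd
Condition is True, so THEN branch executes
After MAX(c, z): c=-1, z=-2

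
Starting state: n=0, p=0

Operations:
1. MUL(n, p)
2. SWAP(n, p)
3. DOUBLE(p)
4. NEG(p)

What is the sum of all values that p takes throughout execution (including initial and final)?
0

Values of p at each step:
Initial: p = 0
After step 1: p = 0
After step 2: p = 0
After step 3: p = 0
After step 4: p = 0
Sum = 0 + 0 + 0 + 0 + 0 = 0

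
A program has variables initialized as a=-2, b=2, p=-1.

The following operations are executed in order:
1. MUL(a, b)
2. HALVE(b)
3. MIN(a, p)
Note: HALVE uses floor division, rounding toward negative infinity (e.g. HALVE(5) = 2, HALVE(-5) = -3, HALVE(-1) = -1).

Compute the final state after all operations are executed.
{a: -4, b: 1, p: -1}

Step-by-step execution:
Initial: a=-2, b=2, p=-1
After step 1 (MUL(a, b)): a=-4, b=2, p=-1
After step 2 (HALVE(b)): a=-4, b=1, p=-1
After step 3 (MIN(a, p)): a=-4, b=1, p=-1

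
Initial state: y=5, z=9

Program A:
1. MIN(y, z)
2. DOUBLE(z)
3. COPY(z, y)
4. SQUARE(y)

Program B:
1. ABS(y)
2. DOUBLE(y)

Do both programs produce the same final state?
No

Program A final state: y=25, z=5
Program B final state: y=10, z=9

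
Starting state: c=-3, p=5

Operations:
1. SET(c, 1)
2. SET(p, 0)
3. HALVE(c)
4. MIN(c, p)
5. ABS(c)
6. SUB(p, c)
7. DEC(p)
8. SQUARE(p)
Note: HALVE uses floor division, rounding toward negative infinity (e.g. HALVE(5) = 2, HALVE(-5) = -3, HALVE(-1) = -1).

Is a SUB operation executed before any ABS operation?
No

First SUB: step 6
First ABS: step 5
Since 6 > 5, ABS comes first.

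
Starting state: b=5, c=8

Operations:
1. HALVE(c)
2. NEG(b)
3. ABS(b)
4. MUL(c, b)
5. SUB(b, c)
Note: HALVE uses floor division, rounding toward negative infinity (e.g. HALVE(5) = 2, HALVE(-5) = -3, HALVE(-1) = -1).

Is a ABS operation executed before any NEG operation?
No

First ABS: step 3
First NEG: step 2
Since 3 > 2, NEG comes first.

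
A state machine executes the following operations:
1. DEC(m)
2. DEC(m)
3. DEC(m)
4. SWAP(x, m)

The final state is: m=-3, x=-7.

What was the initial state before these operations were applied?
m=-4, x=-3

Working backwards:
Final state: m=-3, x=-7
Before step 4 (SWAP(x, m)): m=-7, x=-3
Before step 3 (DEC(m)): m=-6, x=-3
Before step 2 (DEC(m)): m=-5, x=-3
Before step 1 (DEC(m)): m=-4, x=-3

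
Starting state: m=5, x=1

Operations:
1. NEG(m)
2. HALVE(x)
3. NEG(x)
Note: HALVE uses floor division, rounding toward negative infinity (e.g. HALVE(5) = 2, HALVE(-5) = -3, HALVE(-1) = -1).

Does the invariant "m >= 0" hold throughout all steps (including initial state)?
No, violated after step 1

The invariant is violated after step 1.

State at each step:
Initial: m=5, x=1
After step 1: m=-5, x=1
After step 2: m=-5, x=0
After step 3: m=-5, x=0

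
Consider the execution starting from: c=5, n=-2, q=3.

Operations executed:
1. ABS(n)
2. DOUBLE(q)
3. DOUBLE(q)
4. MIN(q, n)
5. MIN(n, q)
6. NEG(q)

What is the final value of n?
n = 2

Tracing execution:
Step 1: ABS(n) → n = 2
Step 2: DOUBLE(q) → n = 2
Step 3: DOUBLE(q) → n = 2
Step 4: MIN(q, n) → n = 2
Step 5: MIN(n, q) → n = 2
Step 6: NEG(q) → n = 2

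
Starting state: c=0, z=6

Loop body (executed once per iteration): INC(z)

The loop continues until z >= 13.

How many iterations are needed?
7

Tracing iterations:
Initial: c=0, z=6
After iteration 1: c=0, z=7
After iteration 2: c=0, z=8
After iteration 3: c=0, z=9
After iteration 4: c=0, z=10
After iteration 5: c=0, z=11
After iteration 6: c=0, z=12
After iteration 7: c=0, z=13
z >= 13 now holds, so the loop exits after 7 iterations.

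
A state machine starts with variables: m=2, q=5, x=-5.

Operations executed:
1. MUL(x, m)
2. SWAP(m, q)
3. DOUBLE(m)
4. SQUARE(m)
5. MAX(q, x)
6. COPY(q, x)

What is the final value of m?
m = 100

Tracing execution:
Step 1: MUL(x, m) → m = 2
Step 2: SWAP(m, q) → m = 5
Step 3: DOUBLE(m) → m = 10
Step 4: SQUARE(m) → m = 100
Step 5: MAX(q, x) → m = 100
Step 6: COPY(q, x) → m = 100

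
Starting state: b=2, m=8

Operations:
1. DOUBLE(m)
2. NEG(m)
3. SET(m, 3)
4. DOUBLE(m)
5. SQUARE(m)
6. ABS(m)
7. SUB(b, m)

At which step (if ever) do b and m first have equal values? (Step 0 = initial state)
Never

b and m never become equal during execution.

Comparing values at each step:
Initial: b=2, m=8
After step 1: b=2, m=16
After step 2: b=2, m=-16
After step 3: b=2, m=3
After step 4: b=2, m=6
After step 5: b=2, m=36
After step 6: b=2, m=36
After step 7: b=-34, m=36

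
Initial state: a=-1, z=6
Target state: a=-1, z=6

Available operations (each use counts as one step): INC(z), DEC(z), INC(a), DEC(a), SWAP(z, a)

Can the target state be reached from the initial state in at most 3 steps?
Yes

Path (0 steps): 0 steps (already at target)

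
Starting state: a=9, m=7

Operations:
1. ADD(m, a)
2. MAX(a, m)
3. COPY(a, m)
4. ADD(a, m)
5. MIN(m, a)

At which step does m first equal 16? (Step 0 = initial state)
Step 1

Tracing m:
Initial: m = 7
After step 1: m = 16 ← first occurrence
After step 2: m = 16
After step 3: m = 16
After step 4: m = 16
After step 5: m = 16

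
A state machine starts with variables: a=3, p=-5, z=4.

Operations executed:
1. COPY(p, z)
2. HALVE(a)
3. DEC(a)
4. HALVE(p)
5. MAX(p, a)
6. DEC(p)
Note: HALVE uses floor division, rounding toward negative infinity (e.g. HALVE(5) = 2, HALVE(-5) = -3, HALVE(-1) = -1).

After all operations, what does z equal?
z = 4

Tracing execution:
Step 1: COPY(p, z) → z = 4
Step 2: HALVE(a) → z = 4
Step 3: DEC(a) → z = 4
Step 4: HALVE(p) → z = 4
Step 5: MAX(p, a) → z = 4
Step 6: DEC(p) → z = 4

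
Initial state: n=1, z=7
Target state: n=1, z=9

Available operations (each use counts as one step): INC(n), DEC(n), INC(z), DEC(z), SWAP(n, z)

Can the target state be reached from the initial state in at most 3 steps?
Yes

Path (2 steps): INC(z) → INC(z)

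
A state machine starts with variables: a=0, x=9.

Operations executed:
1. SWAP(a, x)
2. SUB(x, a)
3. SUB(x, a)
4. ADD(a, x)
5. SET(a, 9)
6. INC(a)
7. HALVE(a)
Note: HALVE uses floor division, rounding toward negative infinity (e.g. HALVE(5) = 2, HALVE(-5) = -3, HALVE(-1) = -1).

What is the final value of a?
a = 5

Tracing execution:
Step 1: SWAP(a, x) → a = 9
Step 2: SUB(x, a) → a = 9
Step 3: SUB(x, a) → a = 9
Step 4: ADD(a, x) → a = -9
Step 5: SET(a, 9) → a = 9
Step 6: INC(a) → a = 10
Step 7: HALVE(a) → a = 5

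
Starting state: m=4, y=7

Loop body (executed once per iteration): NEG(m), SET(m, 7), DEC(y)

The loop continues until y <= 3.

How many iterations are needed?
4

Tracing iterations:
Initial: m=4, y=7
After iteration 1: m=7, y=6
After iteration 2: m=7, y=5
After iteration 3: m=7, y=4
After iteration 4: m=7, y=3
y <= 3 now holds, so the loop exits after 4 iterations.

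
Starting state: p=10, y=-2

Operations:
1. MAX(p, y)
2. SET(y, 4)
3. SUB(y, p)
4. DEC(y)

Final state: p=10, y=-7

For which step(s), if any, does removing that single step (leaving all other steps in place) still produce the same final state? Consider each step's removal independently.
Step(s) 1

Testing removal of each single step:
Without step 1: final = p=10, y=-7 (same)
Without step 2: final = p=10, y=-13 (different)
Without step 3: final = p=10, y=3 (different)
Without step 4: final = p=10, y=-6 (different)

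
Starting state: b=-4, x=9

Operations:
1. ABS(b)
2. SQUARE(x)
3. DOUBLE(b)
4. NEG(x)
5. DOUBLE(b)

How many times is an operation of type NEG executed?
1

Counting NEG operations:
Step 4: NEG(x) ← NEG
Total: 1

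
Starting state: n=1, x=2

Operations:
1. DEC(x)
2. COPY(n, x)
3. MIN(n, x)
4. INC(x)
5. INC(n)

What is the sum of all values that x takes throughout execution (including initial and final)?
9

Values of x at each step:
Initial: x = 2
After step 1: x = 1
After step 2: x = 1
After step 3: x = 1
After step 4: x = 2
After step 5: x = 2
Sum = 2 + 1 + 1 + 1 + 2 + 2 = 9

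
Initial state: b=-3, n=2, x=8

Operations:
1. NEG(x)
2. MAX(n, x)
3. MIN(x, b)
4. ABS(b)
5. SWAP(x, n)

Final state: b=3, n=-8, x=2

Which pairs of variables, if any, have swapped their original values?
None

Comparing initial and final values:
n: 2 → -8
x: 8 → 2
b: -3 → 3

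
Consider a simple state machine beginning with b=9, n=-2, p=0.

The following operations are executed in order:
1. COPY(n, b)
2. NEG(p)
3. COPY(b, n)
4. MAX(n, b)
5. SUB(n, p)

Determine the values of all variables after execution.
{b: 9, n: 9, p: 0}

Step-by-step execution:
Initial: b=9, n=-2, p=0
After step 1 (COPY(n, b)): b=9, n=9, p=0
After step 2 (NEG(p)): b=9, n=9, p=0
After step 3 (COPY(b, n)): b=9, n=9, p=0
After step 4 (MAX(n, b)): b=9, n=9, p=0
After step 5 (SUB(n, p)): b=9, n=9, p=0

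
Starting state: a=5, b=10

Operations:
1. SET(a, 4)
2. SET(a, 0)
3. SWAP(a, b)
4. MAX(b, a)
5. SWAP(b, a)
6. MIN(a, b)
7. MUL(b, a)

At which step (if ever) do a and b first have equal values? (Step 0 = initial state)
Step 4

a and b first become equal after step 4.

Comparing values at each step:
Initial: a=5, b=10
After step 1: a=4, b=10
After step 2: a=0, b=10
After step 3: a=10, b=0
After step 4: a=10, b=10 ← equal!
After step 5: a=10, b=10 ← equal!
After step 6: a=10, b=10 ← equal!
After step 7: a=10, b=100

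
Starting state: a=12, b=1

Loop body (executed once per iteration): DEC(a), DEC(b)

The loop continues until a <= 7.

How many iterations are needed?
5

Tracing iterations:
Initial: a=12, b=1
After iteration 1: a=11, b=0
After iteration 2: a=10, b=-1
After iteration 3: a=9, b=-2
After iteration 4: a=8, b=-3
After iteration 5: a=7, b=-4
a <= 7 now holds, so the loop exits after 5 iterations.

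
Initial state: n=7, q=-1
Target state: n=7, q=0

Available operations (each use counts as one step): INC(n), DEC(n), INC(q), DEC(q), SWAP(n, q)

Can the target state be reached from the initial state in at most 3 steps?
Yes

Path (1 step): INC(q)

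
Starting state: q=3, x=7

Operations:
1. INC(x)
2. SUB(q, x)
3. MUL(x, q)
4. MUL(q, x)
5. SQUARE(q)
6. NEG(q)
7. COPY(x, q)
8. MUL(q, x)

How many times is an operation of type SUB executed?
1

Counting SUB operations:
Step 2: SUB(q, x) ← SUB
Total: 1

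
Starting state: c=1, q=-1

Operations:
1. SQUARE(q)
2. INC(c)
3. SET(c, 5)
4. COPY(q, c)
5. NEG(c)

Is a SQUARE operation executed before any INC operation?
Yes

First SQUARE: step 1
First INC: step 2
Since 1 < 2, SQUARE comes first.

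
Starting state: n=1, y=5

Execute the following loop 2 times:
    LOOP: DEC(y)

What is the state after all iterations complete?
n=1, y=3

Iteration trace:
Start: n=1, y=5
After iteration 1: n=1, y=4
After iteration 2: n=1, y=3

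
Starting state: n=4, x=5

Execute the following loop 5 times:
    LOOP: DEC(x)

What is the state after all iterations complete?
n=4, x=0

Iteration trace:
Start: n=4, x=5
After iteration 1: n=4, x=4
After iteration 2: n=4, x=3
After iteration 3: n=4, x=2
After iteration 4: n=4, x=1
After iteration 5: n=4, x=0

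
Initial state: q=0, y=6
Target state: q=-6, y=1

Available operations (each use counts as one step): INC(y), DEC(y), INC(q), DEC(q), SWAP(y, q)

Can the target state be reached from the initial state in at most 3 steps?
No

The target state cannot be reached within 3 steps.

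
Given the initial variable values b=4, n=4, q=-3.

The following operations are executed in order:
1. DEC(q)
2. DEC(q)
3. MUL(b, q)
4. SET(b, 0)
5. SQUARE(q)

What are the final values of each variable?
{b: 0, n: 4, q: 25}

Step-by-step execution:
Initial: b=4, n=4, q=-3
After step 1 (DEC(q)): b=4, n=4, q=-4
After step 2 (DEC(q)): b=4, n=4, q=-5
After step 3 (MUL(b, q)): b=-20, n=4, q=-5
After step 4 (SET(b, 0)): b=0, n=4, q=-5
After step 5 (SQUARE(q)): b=0, n=4, q=25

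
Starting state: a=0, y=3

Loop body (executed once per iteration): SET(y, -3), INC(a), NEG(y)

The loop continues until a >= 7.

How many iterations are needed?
7

Tracing iterations:
Initial: a=0, y=3
After iteration 1: a=1, y=3
After iteration 2: a=2, y=3
After iteration 3: a=3, y=3
After iteration 4: a=4, y=3
After iteration 5: a=5, y=3
After iteration 6: a=6, y=3
After iteration 7: a=7, y=3
a >= 7 now holds, so the loop exits after 7 iterations.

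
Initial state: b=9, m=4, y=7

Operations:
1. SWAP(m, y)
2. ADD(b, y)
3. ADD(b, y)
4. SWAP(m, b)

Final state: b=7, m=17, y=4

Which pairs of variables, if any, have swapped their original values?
None

Comparing initial and final values:
m: 4 → 17
b: 9 → 7
y: 7 → 4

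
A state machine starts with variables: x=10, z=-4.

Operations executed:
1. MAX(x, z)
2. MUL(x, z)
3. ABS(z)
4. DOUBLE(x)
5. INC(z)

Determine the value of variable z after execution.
z = 5

Tracing execution:
Step 1: MAX(x, z) → z = -4
Step 2: MUL(x, z) → z = -4
Step 3: ABS(z) → z = 4
Step 4: DOUBLE(x) → z = 4
Step 5: INC(z) → z = 5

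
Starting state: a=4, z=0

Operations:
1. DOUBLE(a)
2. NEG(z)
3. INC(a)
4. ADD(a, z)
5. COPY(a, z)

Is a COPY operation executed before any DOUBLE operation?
No

First COPY: step 5
First DOUBLE: step 1
Since 5 > 1, DOUBLE comes first.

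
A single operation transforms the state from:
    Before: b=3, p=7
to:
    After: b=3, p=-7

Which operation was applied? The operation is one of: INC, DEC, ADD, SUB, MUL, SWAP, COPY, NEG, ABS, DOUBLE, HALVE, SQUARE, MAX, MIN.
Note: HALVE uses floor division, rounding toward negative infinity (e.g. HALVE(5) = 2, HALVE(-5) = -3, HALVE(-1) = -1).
NEG(p)

Analyzing the change:
Before: b=3, p=7
After: b=3, p=-7
Variable p changed from 7 to -7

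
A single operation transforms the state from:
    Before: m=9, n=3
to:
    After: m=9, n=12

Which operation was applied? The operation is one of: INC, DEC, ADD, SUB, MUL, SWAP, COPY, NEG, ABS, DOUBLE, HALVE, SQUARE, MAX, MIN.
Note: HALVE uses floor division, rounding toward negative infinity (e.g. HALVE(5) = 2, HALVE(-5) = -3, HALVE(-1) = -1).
ADD(n, m)

Analyzing the change:
Before: m=9, n=3
After: m=9, n=12
Variable n changed from 3 to 12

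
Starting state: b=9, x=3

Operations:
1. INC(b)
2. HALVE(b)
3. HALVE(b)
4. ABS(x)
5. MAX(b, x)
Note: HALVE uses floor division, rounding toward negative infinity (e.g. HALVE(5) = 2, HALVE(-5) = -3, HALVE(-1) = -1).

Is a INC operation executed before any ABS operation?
Yes

First INC: step 1
First ABS: step 4
Since 1 < 4, INC comes first.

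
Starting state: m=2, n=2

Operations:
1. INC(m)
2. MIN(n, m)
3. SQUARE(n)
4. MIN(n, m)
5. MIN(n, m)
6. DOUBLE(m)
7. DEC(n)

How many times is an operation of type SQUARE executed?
1

Counting SQUARE operations:
Step 3: SQUARE(n) ← SQUARE
Total: 1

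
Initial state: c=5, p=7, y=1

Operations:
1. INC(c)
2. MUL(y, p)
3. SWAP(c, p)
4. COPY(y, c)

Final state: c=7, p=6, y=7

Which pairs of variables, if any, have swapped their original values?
None

Comparing initial and final values:
p: 7 → 6
y: 1 → 7
c: 5 → 7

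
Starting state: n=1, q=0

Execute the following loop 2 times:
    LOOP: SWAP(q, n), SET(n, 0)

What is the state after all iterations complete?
n=0, q=0

Iteration trace:
Start: n=1, q=0
After iteration 1: n=0, q=1
After iteration 2: n=0, q=0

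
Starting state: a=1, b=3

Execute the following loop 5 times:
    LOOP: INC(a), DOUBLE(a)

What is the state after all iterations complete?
a=94, b=3

Iteration trace:
Start: a=1, b=3
After iteration 1: a=4, b=3
After iteration 2: a=10, b=3
After iteration 3: a=22, b=3
After iteration 4: a=46, b=3
After iteration 5: a=94, b=3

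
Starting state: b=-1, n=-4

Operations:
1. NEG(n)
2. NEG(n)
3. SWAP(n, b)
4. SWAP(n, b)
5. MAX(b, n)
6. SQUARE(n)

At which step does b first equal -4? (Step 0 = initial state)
Step 3

Tracing b:
Initial: b = -1
After step 1: b = -1
After step 2: b = -1
After step 3: b = -4 ← first occurrence
After step 4: b = -1
After step 5: b = -1
After step 6: b = -1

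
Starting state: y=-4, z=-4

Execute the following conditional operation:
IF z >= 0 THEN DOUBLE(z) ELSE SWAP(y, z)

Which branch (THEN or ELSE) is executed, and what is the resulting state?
Branch: ELSE, Final state: y=-4, z=-4

Evaluating condition: z >= 0
z = -4
Condition is False, so ELSE branch executes
After SWAP(y, z): y=-4, z=-4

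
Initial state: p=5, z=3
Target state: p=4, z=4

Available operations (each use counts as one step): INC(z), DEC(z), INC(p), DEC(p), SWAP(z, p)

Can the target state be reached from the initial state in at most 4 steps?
Yes

Path (2 steps): INC(z) → DEC(p)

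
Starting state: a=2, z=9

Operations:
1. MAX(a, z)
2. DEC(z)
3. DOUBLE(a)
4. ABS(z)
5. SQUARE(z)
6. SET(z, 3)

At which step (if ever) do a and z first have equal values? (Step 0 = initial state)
Step 1

a and z first become equal after step 1.

Comparing values at each step:
Initial: a=2, z=9
After step 1: a=9, z=9 ← equal!
After step 2: a=9, z=8
After step 3: a=18, z=8
After step 4: a=18, z=8
After step 5: a=18, z=64
After step 6: a=18, z=3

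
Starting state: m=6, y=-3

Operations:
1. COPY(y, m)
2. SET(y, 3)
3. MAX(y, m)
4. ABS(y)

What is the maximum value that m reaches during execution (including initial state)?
6

Values of m at each step:
Initial: m = 6 ← maximum
After step 1: m = 6
After step 2: m = 6
After step 3: m = 6
After step 4: m = 6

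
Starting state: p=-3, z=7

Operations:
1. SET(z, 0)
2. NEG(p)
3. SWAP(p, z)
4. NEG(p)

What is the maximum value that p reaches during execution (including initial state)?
3

Values of p at each step:
Initial: p = -3
After step 1: p = -3
After step 2: p = 3 ← maximum
After step 3: p = 0
After step 4: p = 0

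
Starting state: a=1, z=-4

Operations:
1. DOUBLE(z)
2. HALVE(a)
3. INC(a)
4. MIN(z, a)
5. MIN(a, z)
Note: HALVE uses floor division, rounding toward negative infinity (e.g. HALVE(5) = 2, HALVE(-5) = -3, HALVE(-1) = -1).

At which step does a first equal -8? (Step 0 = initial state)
Step 5

Tracing a:
Initial: a = 1
After step 1: a = 1
After step 2: a = 0
After step 3: a = 1
After step 4: a = 1
After step 5: a = -8 ← first occurrence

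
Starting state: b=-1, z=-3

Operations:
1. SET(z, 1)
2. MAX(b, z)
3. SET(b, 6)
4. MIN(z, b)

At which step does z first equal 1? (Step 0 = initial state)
Step 1

Tracing z:
Initial: z = -3
After step 1: z = 1 ← first occurrence
After step 2: z = 1
After step 3: z = 1
After step 4: z = 1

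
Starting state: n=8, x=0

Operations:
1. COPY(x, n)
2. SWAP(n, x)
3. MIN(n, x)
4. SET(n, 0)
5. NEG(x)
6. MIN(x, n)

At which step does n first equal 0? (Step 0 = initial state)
Step 4

Tracing n:
Initial: n = 8
After step 1: n = 8
After step 2: n = 8
After step 3: n = 8
After step 4: n = 0 ← first occurrence
After step 5: n = 0
After step 6: n = 0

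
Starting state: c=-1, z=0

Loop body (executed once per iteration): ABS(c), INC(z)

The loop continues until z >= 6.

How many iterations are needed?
6

Tracing iterations:
Initial: c=-1, z=0
After iteration 1: c=1, z=1
After iteration 2: c=1, z=2
After iteration 3: c=1, z=3
After iteration 4: c=1, z=4
After iteration 5: c=1, z=5
After iteration 6: c=1, z=6
z >= 6 now holds, so the loop exits after 6 iterations.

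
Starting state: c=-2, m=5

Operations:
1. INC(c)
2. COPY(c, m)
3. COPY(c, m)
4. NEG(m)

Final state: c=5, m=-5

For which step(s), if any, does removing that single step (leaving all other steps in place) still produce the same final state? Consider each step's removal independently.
Step(s) 1, 2, 3

Testing removal of each single step:
Without step 1: final = c=5, m=-5 (same)
Without step 2: final = c=5, m=-5 (same)
Without step 3: final = c=5, m=-5 (same)
Without step 4: final = c=5, m=5 (different)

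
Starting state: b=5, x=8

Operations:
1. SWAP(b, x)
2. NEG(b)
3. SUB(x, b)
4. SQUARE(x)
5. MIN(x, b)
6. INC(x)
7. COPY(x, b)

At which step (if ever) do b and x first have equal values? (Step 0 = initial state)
Step 5

b and x first become equal after step 5.

Comparing values at each step:
Initial: b=5, x=8
After step 1: b=8, x=5
After step 2: b=-8, x=5
After step 3: b=-8, x=13
After step 4: b=-8, x=169
After step 5: b=-8, x=-8 ← equal!
After step 6: b=-8, x=-7
After step 7: b=-8, x=-8 ← equal!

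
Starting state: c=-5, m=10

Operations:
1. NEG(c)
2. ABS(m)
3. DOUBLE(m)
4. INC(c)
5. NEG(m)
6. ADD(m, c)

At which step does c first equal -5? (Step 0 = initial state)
Step 0

Tracing c:
Initial: c = -5 ← first occurrence
After step 1: c = 5
After step 2: c = 5
After step 3: c = 5
After step 4: c = 6
After step 5: c = 6
After step 6: c = 6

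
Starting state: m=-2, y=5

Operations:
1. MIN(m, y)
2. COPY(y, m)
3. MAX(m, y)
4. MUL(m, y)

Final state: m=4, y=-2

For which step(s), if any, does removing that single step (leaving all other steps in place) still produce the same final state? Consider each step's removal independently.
Step(s) 1, 3

Testing removal of each single step:
Without step 1: final = m=4, y=-2 (same)
Without step 2: final = m=25, y=5 (different)
Without step 3: final = m=4, y=-2 (same)
Without step 4: final = m=-2, y=-2 (different)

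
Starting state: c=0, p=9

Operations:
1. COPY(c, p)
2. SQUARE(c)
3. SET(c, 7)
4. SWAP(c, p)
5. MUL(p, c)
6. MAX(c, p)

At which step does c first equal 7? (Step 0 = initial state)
Step 3

Tracing c:
Initial: c = 0
After step 1: c = 9
After step 2: c = 81
After step 3: c = 7 ← first occurrence
After step 4: c = 9
After step 5: c = 9
After step 6: c = 63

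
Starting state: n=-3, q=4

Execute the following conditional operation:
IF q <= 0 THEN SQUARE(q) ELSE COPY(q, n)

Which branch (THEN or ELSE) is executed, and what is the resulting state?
Branch: ELSE, Final state: n=-3, q=-3

Evaluating condition: q <= 0
q = 4
Condition is False, so ELSE branch executes
After COPY(q, n): n=-3, q=-3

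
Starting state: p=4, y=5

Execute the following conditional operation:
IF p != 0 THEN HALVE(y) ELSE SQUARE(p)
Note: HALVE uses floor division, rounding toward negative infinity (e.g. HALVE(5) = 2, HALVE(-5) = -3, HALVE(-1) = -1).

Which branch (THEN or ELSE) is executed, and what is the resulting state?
Branch: THEN, Final state: p=4, y=2

Evaluating condition: p != 0
p = 4
Condition is True, so THEN branch executes
After HALVE(y): p=4, y=2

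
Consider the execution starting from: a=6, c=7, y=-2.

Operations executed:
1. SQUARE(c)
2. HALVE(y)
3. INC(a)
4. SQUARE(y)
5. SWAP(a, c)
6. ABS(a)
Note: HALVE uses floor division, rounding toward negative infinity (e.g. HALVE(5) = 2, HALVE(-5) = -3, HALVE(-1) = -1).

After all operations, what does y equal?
y = 1

Tracing execution:
Step 1: SQUARE(c) → y = -2
Step 2: HALVE(y) → y = -1
Step 3: INC(a) → y = -1
Step 4: SQUARE(y) → y = 1
Step 5: SWAP(a, c) → y = 1
Step 6: ABS(a) → y = 1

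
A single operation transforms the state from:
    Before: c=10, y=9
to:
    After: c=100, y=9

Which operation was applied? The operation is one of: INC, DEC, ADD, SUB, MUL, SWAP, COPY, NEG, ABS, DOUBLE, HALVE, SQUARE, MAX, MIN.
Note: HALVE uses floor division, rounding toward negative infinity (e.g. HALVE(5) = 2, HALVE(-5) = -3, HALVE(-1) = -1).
SQUARE(c)

Analyzing the change:
Before: c=10, y=9
After: c=100, y=9
Variable c changed from 10 to 100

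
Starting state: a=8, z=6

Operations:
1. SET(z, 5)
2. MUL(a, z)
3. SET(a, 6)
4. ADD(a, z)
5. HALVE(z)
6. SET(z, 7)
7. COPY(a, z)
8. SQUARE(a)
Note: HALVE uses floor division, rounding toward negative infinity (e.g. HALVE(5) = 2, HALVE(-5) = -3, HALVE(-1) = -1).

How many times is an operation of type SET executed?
3

Counting SET operations:
Step 1: SET(z, 5) ← SET
Step 3: SET(a, 6) ← SET
Step 6: SET(z, 7) ← SET
Total: 3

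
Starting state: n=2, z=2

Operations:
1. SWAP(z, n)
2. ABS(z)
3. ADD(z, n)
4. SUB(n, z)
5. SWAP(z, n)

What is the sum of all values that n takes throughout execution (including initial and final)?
10

Values of n at each step:
Initial: n = 2
After step 1: n = 2
After step 2: n = 2
After step 3: n = 2
After step 4: n = -2
After step 5: n = 4
Sum = 2 + 2 + 2 + 2 + -2 + 4 = 10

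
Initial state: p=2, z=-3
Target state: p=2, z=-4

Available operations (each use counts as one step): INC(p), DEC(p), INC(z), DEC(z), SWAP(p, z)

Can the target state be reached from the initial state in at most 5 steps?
Yes

Path (1 step): DEC(z)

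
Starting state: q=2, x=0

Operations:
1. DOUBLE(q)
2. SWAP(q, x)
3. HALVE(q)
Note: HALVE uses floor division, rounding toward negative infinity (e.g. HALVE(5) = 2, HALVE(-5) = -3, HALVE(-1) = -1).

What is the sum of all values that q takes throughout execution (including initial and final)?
6

Values of q at each step:
Initial: q = 2
After step 1: q = 4
After step 2: q = 0
After step 3: q = 0
Sum = 2 + 4 + 0 + 0 = 6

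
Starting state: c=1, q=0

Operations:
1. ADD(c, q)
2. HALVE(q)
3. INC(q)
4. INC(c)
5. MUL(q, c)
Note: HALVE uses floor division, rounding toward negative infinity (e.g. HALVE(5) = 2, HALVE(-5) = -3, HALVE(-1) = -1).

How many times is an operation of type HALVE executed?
1

Counting HALVE operations:
Step 2: HALVE(q) ← HALVE
Total: 1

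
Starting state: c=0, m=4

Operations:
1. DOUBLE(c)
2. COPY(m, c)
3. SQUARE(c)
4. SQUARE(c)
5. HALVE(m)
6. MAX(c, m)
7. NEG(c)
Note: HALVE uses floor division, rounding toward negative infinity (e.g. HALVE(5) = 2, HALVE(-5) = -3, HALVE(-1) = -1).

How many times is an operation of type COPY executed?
1

Counting COPY operations:
Step 2: COPY(m, c) ← COPY
Total: 1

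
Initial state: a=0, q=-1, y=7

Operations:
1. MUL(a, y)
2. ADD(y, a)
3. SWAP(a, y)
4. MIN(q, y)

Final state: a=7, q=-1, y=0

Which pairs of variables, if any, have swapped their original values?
(y, a)

Comparing initial and final values:
y: 7 → 0
q: -1 → -1
a: 0 → 7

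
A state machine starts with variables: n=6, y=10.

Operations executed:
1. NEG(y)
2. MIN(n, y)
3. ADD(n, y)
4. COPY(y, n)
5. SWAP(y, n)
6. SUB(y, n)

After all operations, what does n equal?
n = -20

Tracing execution:
Step 1: NEG(y) → n = 6
Step 2: MIN(n, y) → n = -10
Step 3: ADD(n, y) → n = -20
Step 4: COPY(y, n) → n = -20
Step 5: SWAP(y, n) → n = -20
Step 6: SUB(y, n) → n = -20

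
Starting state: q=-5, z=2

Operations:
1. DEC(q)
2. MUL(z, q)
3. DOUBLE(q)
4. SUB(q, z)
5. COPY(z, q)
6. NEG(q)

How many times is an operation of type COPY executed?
1

Counting COPY operations:
Step 5: COPY(z, q) ← COPY
Total: 1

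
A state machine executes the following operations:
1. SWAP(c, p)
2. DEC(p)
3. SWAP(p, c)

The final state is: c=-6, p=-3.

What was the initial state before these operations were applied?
c=-5, p=-3

Working backwards:
Final state: c=-6, p=-3
Before step 3 (SWAP(p, c)): c=-3, p=-6
Before step 2 (DEC(p)): c=-3, p=-5
Before step 1 (SWAP(c, p)): c=-5, p=-3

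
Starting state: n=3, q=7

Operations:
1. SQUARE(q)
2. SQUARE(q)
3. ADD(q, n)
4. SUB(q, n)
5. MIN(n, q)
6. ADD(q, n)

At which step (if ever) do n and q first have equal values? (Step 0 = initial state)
Never

n and q never become equal during execution.

Comparing values at each step:
Initial: n=3, q=7
After step 1: n=3, q=49
After step 2: n=3, q=2401
After step 3: n=3, q=2404
After step 4: n=3, q=2401
After step 5: n=3, q=2401
After step 6: n=3, q=2404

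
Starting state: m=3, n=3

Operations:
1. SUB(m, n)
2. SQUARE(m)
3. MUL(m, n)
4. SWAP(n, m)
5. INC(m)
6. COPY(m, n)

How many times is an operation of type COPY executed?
1

Counting COPY operations:
Step 6: COPY(m, n) ← COPY
Total: 1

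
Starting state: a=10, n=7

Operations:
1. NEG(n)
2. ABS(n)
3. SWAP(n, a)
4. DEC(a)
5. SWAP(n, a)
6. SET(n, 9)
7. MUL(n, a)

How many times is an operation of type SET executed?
1

Counting SET operations:
Step 6: SET(n, 9) ← SET
Total: 1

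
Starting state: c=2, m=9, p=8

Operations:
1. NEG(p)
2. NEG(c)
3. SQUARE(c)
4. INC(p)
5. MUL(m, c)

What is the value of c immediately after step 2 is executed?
c = -2

Tracing c through execution:
Initial: c = 2
After step 1 (NEG(p)): c = 2
After step 2 (NEG(c)): c = -2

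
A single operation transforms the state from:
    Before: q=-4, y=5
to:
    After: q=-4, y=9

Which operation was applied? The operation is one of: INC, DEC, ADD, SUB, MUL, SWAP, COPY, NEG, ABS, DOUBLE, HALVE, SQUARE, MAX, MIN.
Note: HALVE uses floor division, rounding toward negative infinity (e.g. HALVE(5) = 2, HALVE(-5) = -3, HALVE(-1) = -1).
SUB(y, q)

Analyzing the change:
Before: q=-4, y=5
After: q=-4, y=9
Variable y changed from 5 to 9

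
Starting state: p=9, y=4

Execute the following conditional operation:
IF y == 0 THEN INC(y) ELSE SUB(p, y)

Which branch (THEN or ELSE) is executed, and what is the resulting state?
Branch: ELSE, Final state: p=5, y=4

Evaluating condition: y == 0
y = 4
Condition is False, so ELSE branch executes
After SUB(p, y): p=5, y=4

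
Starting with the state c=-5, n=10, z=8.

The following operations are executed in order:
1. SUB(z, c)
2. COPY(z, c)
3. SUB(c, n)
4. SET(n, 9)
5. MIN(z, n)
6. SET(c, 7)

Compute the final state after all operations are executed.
{c: 7, n: 9, z: -5}

Step-by-step execution:
Initial: c=-5, n=10, z=8
After step 1 (SUB(z, c)): c=-5, n=10, z=13
After step 2 (COPY(z, c)): c=-5, n=10, z=-5
After step 3 (SUB(c, n)): c=-15, n=10, z=-5
After step 4 (SET(n, 9)): c=-15, n=9, z=-5
After step 5 (MIN(z, n)): c=-15, n=9, z=-5
After step 6 (SET(c, 7)): c=7, n=9, z=-5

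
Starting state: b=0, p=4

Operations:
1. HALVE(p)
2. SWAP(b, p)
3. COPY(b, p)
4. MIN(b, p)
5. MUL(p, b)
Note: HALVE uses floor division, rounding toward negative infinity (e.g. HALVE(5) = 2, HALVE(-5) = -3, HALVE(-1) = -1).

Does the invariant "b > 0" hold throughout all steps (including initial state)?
No, violated at the initial state

The invariant is violated at the initial state (step 0).

State at each step:
Initial: b=0, p=4
After step 1: b=0, p=2
After step 2: b=2, p=0
After step 3: b=0, p=0
After step 4: b=0, p=0
After step 5: b=0, p=0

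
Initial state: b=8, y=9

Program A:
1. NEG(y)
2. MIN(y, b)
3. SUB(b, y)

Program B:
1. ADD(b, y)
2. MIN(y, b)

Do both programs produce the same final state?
No

Program A final state: b=17, y=-9
Program B final state: b=17, y=9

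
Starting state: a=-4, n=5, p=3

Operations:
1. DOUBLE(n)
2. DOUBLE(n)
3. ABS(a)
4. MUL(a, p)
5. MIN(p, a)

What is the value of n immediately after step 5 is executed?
n = 20

Tracing n through execution:
Initial: n = 5
After step 1 (DOUBLE(n)): n = 10
After step 2 (DOUBLE(n)): n = 20
After step 3 (ABS(a)): n = 20
After step 4 (MUL(a, p)): n = 20
After step 5 (MIN(p, a)): n = 20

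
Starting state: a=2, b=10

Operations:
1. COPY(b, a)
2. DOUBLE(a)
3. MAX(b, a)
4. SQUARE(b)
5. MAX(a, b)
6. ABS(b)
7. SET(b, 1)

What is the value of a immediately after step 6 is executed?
a = 16

Tracing a through execution:
Initial: a = 2
After step 1 (COPY(b, a)): a = 2
After step 2 (DOUBLE(a)): a = 4
After step 3 (MAX(b, a)): a = 4
After step 4 (SQUARE(b)): a = 4
After step 5 (MAX(a, b)): a = 16
After step 6 (ABS(b)): a = 16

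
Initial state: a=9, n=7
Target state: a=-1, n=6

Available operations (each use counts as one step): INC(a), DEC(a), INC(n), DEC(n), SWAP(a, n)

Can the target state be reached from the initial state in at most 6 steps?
No

The target state cannot be reached within 6 steps.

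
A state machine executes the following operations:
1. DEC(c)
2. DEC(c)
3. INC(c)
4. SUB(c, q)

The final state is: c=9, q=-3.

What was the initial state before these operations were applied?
c=7, q=-3

Working backwards:
Final state: c=9, q=-3
Before step 4 (SUB(c, q)): c=6, q=-3
Before step 3 (INC(c)): c=5, q=-3
Before step 2 (DEC(c)): c=6, q=-3
Before step 1 (DEC(c)): c=7, q=-3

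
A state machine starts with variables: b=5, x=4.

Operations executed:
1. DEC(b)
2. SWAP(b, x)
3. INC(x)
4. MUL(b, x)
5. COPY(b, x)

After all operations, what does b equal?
b = 5

Tracing execution:
Step 1: DEC(b) → b = 4
Step 2: SWAP(b, x) → b = 4
Step 3: INC(x) → b = 4
Step 4: MUL(b, x) → b = 20
Step 5: COPY(b, x) → b = 5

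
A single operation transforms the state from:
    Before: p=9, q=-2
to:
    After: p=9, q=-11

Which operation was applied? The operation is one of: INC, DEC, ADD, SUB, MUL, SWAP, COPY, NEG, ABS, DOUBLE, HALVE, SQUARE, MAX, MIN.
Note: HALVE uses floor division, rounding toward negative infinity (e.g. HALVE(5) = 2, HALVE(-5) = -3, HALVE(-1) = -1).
SUB(q, p)

Analyzing the change:
Before: p=9, q=-2
After: p=9, q=-11
Variable q changed from -2 to -11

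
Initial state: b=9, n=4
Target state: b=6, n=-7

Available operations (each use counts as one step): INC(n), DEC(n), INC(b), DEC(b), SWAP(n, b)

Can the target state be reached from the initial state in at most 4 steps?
No

The target state cannot be reached within 4 steps.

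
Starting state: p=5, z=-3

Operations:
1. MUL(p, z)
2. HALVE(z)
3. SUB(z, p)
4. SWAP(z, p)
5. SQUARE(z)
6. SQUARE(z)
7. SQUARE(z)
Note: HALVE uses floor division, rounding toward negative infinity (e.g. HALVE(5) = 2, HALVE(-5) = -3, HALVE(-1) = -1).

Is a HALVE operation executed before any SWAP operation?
Yes

First HALVE: step 2
First SWAP: step 4
Since 2 < 4, HALVE comes first.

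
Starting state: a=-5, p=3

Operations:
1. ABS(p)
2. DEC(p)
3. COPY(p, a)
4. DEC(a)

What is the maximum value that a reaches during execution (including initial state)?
-5

Values of a at each step:
Initial: a = -5 ← maximum
After step 1: a = -5
After step 2: a = -5
After step 3: a = -5
After step 4: a = -6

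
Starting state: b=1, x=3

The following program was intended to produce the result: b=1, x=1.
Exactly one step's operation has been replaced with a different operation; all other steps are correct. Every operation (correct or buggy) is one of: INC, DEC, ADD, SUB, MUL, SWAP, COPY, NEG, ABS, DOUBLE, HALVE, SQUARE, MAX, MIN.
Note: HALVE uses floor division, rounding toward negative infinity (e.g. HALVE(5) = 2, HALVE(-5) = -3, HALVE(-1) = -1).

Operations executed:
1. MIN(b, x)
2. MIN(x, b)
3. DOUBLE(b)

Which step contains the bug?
Step 3

Trace with buggy code:
Initial: b=1, x=3
After step 1: b=1, x=3
After step 2: b=1, x=1
After step 3: b=2, x=1
Actual final b=2, x=1 ≠ expected b=1, x=1.
Step 3 is the only position where a single-operation replacement can produce the expected result.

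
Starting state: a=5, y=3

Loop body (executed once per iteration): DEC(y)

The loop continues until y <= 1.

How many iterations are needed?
2

Tracing iterations:
Initial: a=5, y=3
After iteration 1: a=5, y=2
After iteration 2: a=5, y=1
y <= 1 now holds, so the loop exits after 2 iterations.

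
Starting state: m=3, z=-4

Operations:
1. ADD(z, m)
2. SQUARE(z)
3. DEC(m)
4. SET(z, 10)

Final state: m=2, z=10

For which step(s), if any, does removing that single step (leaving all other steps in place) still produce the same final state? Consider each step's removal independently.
Step(s) 1, 2

Testing removal of each single step:
Without step 1: final = m=2, z=10 (same)
Without step 2: final = m=2, z=10 (same)
Without step 3: final = m=3, z=10 (different)
Without step 4: final = m=2, z=1 (different)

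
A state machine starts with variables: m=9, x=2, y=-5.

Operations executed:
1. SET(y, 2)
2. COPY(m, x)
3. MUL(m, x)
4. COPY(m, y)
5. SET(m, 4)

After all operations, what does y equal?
y = 2

Tracing execution:
Step 1: SET(y, 2) → y = 2
Step 2: COPY(m, x) → y = 2
Step 3: MUL(m, x) → y = 2
Step 4: COPY(m, y) → y = 2
Step 5: SET(m, 4) → y = 2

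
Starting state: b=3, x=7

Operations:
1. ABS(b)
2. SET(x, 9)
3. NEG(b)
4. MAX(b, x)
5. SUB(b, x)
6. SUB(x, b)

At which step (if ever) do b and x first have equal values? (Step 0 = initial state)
Step 4

b and x first become equal after step 4.

Comparing values at each step:
Initial: b=3, x=7
After step 1: b=3, x=7
After step 2: b=3, x=9
After step 3: b=-3, x=9
After step 4: b=9, x=9 ← equal!
After step 5: b=0, x=9
After step 6: b=0, x=9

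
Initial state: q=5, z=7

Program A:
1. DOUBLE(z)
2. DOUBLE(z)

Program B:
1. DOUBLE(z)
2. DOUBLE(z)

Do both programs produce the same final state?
Yes

Program A final state: q=5, z=28
Program B final state: q=5, z=28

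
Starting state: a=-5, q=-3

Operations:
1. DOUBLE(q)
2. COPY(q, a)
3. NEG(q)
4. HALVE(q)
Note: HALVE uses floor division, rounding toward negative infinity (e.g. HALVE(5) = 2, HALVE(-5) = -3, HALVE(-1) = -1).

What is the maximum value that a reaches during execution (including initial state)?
-5

Values of a at each step:
Initial: a = -5 ← maximum
After step 1: a = -5
After step 2: a = -5
After step 3: a = -5
After step 4: a = -5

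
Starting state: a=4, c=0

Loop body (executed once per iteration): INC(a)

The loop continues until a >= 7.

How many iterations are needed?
3

Tracing iterations:
Initial: a=4, c=0
After iteration 1: a=5, c=0
After iteration 2: a=6, c=0
After iteration 3: a=7, c=0
a >= 7 now holds, so the loop exits after 3 iterations.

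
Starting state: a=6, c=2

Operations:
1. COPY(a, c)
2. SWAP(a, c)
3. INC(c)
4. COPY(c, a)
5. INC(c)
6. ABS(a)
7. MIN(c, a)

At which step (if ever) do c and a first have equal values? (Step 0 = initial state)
Step 1

c and a first become equal after step 1.

Comparing values at each step:
Initial: c=2, a=6
After step 1: c=2, a=2 ← equal!
After step 2: c=2, a=2 ← equal!
After step 3: c=3, a=2
After step 4: c=2, a=2 ← equal!
After step 5: c=3, a=2
After step 6: c=3, a=2
After step 7: c=2, a=2 ← equal!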